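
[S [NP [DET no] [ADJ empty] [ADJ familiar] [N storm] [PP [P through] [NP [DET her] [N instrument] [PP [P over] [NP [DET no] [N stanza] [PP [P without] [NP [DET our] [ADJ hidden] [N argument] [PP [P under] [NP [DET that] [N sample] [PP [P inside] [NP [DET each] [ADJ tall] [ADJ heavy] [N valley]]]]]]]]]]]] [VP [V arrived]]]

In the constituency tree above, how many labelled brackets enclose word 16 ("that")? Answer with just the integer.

The word sits inside DET, which is inside NP, inside PP, inside NP, inside PP, inside NP, inside PP, inside NP, inside PP, inside NP, inside S — 11 brackets in all.

11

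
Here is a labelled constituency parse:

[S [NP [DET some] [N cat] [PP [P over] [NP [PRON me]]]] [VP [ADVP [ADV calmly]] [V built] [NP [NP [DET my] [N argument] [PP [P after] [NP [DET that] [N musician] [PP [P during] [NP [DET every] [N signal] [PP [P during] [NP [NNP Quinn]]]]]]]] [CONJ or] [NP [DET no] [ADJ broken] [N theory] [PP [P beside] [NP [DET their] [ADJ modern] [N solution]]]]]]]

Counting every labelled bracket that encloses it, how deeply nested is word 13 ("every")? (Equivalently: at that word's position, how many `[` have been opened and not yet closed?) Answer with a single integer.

9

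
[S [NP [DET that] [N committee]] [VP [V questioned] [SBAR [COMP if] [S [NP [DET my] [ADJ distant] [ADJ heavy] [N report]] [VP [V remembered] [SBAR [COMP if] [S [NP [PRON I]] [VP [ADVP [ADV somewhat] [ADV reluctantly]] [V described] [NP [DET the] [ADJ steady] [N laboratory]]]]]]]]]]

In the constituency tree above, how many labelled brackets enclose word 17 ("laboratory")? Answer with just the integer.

Path from the root down to the word: S → VP → SBAR → S → VP → SBAR → S → VP → NP → N. That is 10 enclosing brackets.

10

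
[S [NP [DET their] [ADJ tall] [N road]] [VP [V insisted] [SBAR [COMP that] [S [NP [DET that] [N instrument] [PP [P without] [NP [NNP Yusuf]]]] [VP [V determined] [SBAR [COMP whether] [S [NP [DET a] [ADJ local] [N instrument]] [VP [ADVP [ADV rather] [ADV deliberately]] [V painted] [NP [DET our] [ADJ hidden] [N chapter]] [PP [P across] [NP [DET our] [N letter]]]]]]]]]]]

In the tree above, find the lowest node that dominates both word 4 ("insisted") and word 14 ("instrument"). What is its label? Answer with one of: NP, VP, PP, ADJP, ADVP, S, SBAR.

VP

Both words fall inside [VP insisted that that instrument without Yusuf determined whether a local instrument rather deliberately painted our hidden chapter across our letter] (words 4–23), and no smaller constituent contains them both. Label: VP.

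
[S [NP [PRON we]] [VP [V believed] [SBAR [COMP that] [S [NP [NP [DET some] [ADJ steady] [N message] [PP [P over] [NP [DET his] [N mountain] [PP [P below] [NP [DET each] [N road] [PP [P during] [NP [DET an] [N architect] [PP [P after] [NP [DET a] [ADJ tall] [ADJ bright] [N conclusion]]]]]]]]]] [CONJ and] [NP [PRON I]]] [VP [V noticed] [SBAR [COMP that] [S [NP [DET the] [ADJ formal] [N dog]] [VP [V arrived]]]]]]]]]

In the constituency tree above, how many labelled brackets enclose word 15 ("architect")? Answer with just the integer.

13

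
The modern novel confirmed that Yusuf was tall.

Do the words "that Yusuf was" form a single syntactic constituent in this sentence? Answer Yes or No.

No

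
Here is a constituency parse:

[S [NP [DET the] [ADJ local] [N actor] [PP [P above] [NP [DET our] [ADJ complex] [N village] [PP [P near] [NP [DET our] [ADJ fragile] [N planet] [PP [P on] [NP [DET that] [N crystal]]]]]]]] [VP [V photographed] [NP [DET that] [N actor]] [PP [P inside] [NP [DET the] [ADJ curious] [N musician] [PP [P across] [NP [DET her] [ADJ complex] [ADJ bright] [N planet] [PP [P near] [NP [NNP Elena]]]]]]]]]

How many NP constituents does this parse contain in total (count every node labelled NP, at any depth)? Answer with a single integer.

8

The NP constituents are: [NP the local actor above our complex village near our fragile planet on that crystal]; [NP our complex village near our fragile planet on that crystal]; [NP our fragile planet on that crystal]; [NP that crystal]; [NP that actor]; [NP the curious musician across her complex bright planet near Elena] …. Total: 8.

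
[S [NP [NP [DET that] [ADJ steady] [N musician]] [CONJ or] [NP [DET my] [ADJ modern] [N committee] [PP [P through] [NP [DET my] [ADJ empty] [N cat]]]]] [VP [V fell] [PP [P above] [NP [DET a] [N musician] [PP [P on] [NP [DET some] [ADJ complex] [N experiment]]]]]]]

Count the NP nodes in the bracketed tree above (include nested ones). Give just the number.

6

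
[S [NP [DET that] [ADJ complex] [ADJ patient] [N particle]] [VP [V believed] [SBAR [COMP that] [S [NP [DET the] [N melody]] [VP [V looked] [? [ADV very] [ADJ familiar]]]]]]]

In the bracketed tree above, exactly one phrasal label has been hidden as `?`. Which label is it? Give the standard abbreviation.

A constituent whose immediate children are ADV 'very', ADJ 'familiar' is an adjective phrase: ADJP.

ADJP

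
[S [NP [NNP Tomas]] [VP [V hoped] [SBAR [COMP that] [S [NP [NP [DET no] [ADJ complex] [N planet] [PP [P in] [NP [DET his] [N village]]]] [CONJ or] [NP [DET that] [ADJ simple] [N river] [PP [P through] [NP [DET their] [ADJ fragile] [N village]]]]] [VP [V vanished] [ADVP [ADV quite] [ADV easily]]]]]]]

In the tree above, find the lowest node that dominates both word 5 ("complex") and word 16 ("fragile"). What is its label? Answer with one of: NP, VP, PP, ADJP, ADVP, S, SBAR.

NP

The smallest bracket enclosing both words is [NP no complex planet in his village or that simple river through their fragile village], so the label is NP.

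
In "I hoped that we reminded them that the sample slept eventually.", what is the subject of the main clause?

I

The subject of the main clause is the NP immediately before the verb "hoped": "I".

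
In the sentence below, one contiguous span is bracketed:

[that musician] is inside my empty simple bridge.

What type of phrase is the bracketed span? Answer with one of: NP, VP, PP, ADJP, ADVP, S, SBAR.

NP

The span is built around the noun "musician" — a noun phrase (NP).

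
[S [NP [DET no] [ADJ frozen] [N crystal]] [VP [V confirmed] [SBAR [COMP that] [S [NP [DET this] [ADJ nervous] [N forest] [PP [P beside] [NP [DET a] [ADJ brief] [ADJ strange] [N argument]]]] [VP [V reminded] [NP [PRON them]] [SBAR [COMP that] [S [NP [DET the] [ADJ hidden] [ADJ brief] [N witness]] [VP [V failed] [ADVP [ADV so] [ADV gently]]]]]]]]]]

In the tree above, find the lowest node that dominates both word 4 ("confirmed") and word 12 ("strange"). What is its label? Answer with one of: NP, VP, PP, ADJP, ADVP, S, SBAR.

The smallest bracket enclosing both words is [VP confirmed that this nervous forest beside a brief strange argument reminded them that the hidden brief witness failed so gently], so the label is VP.

VP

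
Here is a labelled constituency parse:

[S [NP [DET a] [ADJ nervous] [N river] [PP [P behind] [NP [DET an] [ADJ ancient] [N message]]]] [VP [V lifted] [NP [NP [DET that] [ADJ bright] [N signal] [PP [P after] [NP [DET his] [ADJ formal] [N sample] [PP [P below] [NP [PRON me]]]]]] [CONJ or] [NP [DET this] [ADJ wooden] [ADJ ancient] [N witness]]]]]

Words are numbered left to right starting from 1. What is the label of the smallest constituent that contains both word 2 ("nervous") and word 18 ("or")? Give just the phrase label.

S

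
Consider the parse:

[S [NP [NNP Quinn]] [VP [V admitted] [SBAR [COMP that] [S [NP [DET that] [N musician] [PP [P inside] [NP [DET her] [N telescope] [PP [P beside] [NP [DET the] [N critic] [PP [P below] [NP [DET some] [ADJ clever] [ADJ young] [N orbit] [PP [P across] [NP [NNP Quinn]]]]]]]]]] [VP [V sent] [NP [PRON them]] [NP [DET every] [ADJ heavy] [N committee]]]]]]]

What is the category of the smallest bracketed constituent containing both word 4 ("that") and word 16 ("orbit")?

Both words fall inside [NP that musician inside her telescope beside the critic below some clever young orbit across Quinn] (words 4–18), and no smaller constituent contains them both. Label: NP.

NP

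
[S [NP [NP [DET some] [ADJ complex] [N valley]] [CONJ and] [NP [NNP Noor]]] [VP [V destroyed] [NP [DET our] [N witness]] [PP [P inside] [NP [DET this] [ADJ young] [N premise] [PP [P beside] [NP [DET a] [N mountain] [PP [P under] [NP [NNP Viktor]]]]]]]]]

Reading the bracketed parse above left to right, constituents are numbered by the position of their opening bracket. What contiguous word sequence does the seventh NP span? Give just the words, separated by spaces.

Viktor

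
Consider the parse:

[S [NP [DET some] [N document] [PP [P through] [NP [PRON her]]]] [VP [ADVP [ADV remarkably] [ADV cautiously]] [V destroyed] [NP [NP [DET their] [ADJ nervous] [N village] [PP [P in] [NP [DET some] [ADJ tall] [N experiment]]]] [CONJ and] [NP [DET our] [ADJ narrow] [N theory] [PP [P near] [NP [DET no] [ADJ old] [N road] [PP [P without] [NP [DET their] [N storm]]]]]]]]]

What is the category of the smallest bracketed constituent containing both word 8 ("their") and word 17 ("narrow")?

NP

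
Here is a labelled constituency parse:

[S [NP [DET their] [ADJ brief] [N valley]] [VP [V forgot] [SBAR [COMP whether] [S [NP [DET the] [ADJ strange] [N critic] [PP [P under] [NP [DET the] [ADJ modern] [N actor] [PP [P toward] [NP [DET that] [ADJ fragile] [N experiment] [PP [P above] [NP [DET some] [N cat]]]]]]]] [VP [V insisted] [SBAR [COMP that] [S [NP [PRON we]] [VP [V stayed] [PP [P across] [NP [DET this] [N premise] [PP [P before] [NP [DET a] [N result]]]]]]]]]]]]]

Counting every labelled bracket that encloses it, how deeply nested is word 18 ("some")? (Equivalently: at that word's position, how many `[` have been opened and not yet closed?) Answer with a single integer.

12

Path from the root down to the word: S → VP → SBAR → S → NP → PP → NP → PP → NP → PP → NP → DET. That is 12 enclosing brackets.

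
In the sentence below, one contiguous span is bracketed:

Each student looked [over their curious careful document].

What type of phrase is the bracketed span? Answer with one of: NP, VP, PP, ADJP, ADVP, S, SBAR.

"over" is the head of the bracketed span, so the span is a prepositional phrase: PP.

PP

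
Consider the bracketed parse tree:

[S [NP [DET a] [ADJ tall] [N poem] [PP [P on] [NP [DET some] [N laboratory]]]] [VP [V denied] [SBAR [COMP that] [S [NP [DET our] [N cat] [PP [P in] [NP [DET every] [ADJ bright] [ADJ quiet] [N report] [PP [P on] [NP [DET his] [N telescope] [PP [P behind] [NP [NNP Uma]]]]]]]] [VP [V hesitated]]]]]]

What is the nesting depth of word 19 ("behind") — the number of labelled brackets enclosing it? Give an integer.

11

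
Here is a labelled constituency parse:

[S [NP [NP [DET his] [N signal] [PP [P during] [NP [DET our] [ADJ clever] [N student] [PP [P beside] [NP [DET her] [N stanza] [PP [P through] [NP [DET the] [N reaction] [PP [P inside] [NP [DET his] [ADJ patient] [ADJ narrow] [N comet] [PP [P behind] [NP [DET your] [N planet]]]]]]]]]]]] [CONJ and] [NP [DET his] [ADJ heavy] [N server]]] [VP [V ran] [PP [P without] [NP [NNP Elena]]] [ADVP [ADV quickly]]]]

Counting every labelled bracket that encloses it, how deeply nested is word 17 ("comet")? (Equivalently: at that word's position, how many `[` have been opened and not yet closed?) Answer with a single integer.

12

Path from the root down to the word: S → NP → NP → PP → NP → PP → NP → PP → NP → PP → NP → N. That is 12 enclosing brackets.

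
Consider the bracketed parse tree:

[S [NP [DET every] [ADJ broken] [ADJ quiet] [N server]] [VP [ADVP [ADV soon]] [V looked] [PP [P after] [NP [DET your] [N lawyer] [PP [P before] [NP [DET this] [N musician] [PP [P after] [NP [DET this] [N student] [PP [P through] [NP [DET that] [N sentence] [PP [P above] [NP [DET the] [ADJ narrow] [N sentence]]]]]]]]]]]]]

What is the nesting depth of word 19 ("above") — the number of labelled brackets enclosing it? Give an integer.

12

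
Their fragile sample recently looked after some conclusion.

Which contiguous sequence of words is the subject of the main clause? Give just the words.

"their fragile sample" is the NP that combines with the VP headed by "looked" to form the main clause — the subject.

their fragile sample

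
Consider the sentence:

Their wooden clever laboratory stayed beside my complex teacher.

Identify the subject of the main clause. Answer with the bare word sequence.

their wooden clever laboratory

"their wooden clever laboratory" is the NP that combines with the VP headed by "stayed" to form the main clause — the subject.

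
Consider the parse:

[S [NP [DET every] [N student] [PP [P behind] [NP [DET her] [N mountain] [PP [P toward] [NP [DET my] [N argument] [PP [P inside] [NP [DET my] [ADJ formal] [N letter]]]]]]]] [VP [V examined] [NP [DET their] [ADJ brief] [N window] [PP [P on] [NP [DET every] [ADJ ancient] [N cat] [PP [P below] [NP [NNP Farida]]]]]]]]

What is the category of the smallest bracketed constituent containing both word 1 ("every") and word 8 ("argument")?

Both words fall inside [NP every student behind her mountain toward my argument inside my formal letter] (words 1–12), and no smaller constituent contains them both. Label: NP.

NP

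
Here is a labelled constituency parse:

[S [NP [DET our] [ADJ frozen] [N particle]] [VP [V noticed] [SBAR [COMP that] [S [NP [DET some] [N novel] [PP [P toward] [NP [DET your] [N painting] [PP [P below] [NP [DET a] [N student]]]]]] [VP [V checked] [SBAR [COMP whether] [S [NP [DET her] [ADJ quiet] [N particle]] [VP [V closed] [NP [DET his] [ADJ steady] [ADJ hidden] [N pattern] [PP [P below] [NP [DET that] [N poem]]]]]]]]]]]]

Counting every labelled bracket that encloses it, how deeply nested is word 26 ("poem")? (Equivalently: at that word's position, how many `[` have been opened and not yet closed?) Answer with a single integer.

Counting open brackets not yet closed at "poem": [S [VP [SBAR [S [VP [SBAR [S [VP [NP [PP [NP [N = 12.

12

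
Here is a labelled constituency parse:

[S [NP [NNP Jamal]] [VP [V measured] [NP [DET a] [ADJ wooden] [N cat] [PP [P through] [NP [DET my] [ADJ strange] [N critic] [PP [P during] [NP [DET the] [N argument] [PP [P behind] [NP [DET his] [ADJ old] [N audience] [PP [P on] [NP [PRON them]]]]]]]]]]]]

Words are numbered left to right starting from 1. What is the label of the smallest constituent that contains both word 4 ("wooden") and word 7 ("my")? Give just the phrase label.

NP

The smallest bracket enclosing both words is [NP a wooden cat through my strange critic during the argument behind his old audience on them], so the label is NP.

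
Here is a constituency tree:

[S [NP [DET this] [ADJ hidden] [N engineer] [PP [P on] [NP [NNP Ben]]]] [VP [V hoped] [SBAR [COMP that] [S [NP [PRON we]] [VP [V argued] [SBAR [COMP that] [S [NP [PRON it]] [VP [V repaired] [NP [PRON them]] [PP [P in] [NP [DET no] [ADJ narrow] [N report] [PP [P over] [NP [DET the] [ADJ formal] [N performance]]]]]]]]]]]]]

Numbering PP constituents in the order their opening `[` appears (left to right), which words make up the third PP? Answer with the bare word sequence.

The PP opening brackets appear, in order, over: "on Ben"; "in no narrow report over the formal performance"; "over the formal performance". The third one spans "over the formal performance".

over the formal performance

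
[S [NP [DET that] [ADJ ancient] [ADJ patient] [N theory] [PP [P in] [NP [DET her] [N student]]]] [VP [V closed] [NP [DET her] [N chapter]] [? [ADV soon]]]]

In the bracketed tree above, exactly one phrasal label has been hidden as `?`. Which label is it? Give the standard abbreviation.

ADVP

Looking at what the `?` directly dominates — ADV 'soon' — this is an adverb phrase (ADVP).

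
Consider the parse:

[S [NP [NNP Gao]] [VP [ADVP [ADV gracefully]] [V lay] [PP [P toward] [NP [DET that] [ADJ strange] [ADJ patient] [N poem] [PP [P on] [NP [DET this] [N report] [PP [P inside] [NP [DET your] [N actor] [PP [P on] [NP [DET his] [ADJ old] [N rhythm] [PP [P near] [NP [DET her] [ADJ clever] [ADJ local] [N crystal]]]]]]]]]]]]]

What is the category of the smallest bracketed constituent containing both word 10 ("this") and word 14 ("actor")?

Word 10 lies under S → VP → PP → NP → PP → NP → DET; word 14 lies under S → VP → PP → NP → PP → NP → PP → NP → N. The lowest shared node is the NP.

NP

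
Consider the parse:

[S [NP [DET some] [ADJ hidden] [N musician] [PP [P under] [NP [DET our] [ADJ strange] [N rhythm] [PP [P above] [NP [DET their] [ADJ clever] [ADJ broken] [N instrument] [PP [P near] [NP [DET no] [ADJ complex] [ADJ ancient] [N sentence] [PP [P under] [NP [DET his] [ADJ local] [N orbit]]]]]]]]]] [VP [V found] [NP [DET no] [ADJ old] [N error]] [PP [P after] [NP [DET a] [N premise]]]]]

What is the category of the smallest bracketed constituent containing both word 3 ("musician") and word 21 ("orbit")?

NP

Word 3 lies under S → NP → N; word 21 lies under S → NP → PP → NP → PP → NP → PP → NP → PP → NP → N. The lowest shared node is the NP.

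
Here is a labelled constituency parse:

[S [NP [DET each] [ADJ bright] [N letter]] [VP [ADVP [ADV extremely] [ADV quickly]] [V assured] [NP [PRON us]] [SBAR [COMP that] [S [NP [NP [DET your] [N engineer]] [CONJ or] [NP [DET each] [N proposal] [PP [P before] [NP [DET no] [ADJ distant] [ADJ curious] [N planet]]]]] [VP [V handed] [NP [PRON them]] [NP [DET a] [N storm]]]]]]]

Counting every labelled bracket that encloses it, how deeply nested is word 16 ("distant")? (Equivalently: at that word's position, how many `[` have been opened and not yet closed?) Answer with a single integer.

9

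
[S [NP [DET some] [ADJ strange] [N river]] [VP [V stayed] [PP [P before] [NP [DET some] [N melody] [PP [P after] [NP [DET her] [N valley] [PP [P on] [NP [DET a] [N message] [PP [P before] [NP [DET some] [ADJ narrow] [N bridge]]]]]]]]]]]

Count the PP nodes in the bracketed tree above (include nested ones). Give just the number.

4

The PP constituents are: [PP before some melody after her valley on a message before some narrow bridge]; [PP after her valley on a message before some narrow bridge]; [PP on a message before some narrow bridge]; [PP before some narrow bridge]. Total: 4.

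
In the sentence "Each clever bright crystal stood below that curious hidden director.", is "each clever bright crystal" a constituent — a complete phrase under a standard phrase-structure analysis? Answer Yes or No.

The sequence corresponds to a single NP node — the noun phrase "each clever bright crystal".

Yes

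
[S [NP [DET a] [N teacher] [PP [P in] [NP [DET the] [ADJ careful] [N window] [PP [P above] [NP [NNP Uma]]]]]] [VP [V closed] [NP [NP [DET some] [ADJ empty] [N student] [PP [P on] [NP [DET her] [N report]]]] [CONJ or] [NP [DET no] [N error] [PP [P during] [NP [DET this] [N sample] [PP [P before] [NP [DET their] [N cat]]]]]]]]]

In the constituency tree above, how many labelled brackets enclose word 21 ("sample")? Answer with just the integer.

7

The word sits inside N, which is inside NP, inside PP, inside NP, inside NP, inside VP, inside S — 7 brackets in all.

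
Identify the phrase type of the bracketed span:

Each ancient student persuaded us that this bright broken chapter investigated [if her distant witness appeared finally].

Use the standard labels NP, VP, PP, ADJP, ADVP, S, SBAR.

The bracketed span "if her distant witness appeared finally" is headed by "if", making it a subordinate clause (SBAR).

SBAR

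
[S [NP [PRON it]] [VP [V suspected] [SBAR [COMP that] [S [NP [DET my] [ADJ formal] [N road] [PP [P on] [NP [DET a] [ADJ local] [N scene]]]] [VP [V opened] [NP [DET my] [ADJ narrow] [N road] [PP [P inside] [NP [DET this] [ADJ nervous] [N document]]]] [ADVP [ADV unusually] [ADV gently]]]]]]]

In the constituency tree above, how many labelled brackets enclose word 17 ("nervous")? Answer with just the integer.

9

Path from the root down to the word: S → VP → SBAR → S → VP → NP → PP → NP → ADJ. That is 9 enclosing brackets.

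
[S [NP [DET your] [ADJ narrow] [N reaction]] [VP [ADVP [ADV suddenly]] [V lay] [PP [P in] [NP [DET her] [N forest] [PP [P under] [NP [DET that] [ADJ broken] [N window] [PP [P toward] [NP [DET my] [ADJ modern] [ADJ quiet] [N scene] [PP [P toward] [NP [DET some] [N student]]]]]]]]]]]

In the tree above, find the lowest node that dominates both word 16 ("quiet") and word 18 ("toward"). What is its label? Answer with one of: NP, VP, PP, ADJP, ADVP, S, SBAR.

Both words fall inside [NP my modern quiet scene toward some student] (words 14–20), and no smaller constituent contains them both. Label: NP.

NP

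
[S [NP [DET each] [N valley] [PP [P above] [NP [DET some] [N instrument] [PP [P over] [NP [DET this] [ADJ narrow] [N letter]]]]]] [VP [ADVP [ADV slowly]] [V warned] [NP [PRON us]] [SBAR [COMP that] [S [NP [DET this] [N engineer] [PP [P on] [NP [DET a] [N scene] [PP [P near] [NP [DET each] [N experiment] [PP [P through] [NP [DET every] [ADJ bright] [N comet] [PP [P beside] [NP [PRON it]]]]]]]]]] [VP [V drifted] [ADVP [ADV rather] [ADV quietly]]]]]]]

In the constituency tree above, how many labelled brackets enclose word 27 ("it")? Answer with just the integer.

14

Counting open brackets not yet closed at "it": [S [VP [SBAR [S [NP [PP [NP [PP [NP [PP [NP [PP [NP [PRON = 14.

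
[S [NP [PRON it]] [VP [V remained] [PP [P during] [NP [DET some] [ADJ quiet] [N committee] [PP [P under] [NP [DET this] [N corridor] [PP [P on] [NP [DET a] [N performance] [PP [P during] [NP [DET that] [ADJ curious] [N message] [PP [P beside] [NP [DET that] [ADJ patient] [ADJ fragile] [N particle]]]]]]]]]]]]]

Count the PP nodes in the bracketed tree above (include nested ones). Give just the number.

5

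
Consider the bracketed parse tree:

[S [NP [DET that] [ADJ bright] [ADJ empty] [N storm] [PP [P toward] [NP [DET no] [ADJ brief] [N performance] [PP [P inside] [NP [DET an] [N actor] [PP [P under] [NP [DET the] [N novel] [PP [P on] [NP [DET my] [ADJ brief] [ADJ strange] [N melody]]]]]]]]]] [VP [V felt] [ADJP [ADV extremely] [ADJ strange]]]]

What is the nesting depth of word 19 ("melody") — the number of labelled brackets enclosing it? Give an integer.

11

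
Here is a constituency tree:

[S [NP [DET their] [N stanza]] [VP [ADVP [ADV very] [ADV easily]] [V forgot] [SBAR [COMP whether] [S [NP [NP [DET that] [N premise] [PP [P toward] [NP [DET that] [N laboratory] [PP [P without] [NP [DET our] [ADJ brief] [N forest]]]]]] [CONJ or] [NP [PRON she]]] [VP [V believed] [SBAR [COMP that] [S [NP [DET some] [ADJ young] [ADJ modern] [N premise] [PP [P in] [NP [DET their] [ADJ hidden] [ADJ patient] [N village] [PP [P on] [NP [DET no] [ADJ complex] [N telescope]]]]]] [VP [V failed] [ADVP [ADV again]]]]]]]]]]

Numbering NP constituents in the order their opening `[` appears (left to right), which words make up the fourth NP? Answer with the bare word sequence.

In left-to-right order the NP constituents are "their stanza"; "that premise toward that laboratory without our brief forest or she"; "that premise toward that laboratory without our brief forest"; "that laboratory without our brief forest"; "our brief forest"; "she"; "some young modern premise in their hidden patient village on no complex telescope"; "their hidden patient village on no complex telescope"; "no complex telescope". Number 4 is "that laboratory without our brief forest".

that laboratory without our brief forest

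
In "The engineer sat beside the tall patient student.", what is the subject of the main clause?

the engineer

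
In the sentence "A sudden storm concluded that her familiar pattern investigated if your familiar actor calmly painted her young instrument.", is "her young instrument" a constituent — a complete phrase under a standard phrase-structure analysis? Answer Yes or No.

"her young instrument" is exactly the noun phrase [NP her young instrument], a complete constituent.

Yes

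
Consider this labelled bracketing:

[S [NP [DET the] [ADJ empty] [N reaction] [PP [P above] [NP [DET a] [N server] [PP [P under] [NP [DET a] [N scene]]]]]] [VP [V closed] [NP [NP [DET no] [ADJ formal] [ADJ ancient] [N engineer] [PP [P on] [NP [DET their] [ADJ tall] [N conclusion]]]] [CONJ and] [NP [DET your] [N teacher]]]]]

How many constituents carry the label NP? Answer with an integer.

7

The NP constituents are: [NP the empty reaction above a server under a scene]; [NP a server under a scene]; [NP a scene]; [NP no formal ancient engineer on their tall conclusion and your teacher]; [NP no formal ancient engineer on their tall conclusion]; [NP their tall conclusion] …. Total: 7.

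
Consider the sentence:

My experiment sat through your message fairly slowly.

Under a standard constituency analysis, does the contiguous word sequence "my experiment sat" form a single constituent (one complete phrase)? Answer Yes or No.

The sequence begins inside the noun phrase "my experiment" and ends inside the verb phrase "sat through your message fairly slowly"; it crosses a phrase boundary, so no single node in the tree spans exactly those words.

No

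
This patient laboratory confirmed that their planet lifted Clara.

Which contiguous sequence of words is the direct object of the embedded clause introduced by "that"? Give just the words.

Within the embedded clause introduced by "that", the direct object of "lifted" is "Clara".

Clara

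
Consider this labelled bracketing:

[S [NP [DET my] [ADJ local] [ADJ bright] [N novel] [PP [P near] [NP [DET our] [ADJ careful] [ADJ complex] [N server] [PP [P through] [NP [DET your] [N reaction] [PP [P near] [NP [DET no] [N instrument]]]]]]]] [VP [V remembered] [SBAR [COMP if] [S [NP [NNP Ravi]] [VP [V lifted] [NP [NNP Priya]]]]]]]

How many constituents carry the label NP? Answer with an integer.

6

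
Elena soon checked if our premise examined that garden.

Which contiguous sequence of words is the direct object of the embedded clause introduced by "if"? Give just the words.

The verb of the embedded clause introduced by "if" is "examined"; its direct object is the NP "that garden".

that garden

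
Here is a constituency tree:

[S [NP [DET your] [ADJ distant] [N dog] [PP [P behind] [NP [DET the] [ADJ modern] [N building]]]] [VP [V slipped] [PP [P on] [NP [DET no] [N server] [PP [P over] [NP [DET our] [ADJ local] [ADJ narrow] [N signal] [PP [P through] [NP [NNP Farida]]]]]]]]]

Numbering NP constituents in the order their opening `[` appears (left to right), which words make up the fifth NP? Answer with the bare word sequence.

In left-to-right order the NP constituents are "your distant dog behind the modern building"; "the modern building"; "no server over our local narrow signal through Farida"; "our local narrow signal through Farida"; "Farida". Number 5 is "Farida".

Farida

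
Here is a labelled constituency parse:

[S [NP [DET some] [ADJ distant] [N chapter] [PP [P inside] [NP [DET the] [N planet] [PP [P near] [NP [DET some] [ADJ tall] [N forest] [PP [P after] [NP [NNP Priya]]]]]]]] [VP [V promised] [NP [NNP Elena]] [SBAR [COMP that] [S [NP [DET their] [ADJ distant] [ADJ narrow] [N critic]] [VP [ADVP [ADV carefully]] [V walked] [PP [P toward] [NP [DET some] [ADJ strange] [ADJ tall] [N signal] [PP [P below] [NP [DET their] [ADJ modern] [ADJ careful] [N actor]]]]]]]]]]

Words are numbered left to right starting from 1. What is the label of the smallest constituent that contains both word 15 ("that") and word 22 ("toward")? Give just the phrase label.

SBAR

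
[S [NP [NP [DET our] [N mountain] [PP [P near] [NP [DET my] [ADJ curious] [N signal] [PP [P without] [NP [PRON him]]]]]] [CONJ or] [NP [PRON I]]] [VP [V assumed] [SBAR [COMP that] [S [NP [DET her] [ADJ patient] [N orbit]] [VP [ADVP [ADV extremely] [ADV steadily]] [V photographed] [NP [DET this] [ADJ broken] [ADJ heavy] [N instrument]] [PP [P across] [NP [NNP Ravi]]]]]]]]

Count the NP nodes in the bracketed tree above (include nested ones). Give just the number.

Listing each NP by its span: [NP our mountain near my curious signal without him or I]; [NP our mountain near my curious signal without him]; [NP my curious signal without him]; [NP him]; [NP I]; [NP her patient orbit] … — that makes 8.

8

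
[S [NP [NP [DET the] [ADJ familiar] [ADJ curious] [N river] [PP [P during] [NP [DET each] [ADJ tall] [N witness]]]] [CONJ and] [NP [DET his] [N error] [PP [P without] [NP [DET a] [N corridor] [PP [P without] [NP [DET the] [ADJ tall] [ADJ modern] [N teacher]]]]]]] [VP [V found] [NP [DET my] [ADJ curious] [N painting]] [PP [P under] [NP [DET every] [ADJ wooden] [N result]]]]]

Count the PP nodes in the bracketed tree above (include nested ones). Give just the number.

4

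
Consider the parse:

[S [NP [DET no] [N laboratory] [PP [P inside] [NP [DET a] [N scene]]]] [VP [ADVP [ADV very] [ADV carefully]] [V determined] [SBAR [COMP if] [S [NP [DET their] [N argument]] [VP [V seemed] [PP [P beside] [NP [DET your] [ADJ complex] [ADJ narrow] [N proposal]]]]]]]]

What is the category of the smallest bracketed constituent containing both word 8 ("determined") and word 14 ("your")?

Word 8 lies under S → VP → V; word 14 lies under S → VP → SBAR → S → VP → PP → NP → DET. The lowest shared node is the VP.

VP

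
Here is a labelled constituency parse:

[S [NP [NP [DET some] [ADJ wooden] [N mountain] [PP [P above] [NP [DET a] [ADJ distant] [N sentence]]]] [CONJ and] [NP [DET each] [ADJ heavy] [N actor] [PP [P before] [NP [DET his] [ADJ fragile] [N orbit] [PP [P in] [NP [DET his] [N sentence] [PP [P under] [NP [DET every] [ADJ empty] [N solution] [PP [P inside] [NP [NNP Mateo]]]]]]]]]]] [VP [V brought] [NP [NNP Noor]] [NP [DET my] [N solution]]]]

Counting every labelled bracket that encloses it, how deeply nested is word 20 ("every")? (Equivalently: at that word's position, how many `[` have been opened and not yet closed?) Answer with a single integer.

10

Counting open brackets not yet closed at "every": [S [NP [NP [PP [NP [PP [NP [PP [NP [DET = 10.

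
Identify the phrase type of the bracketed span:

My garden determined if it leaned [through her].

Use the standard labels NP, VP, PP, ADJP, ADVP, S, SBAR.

The span is built around the preposition "through" — a prepositional phrase (PP).

PP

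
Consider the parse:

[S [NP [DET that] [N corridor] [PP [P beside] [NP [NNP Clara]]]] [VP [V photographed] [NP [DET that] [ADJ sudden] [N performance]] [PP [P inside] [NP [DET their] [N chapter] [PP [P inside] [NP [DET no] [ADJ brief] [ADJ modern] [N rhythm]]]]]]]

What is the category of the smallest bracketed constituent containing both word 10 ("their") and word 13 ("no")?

NP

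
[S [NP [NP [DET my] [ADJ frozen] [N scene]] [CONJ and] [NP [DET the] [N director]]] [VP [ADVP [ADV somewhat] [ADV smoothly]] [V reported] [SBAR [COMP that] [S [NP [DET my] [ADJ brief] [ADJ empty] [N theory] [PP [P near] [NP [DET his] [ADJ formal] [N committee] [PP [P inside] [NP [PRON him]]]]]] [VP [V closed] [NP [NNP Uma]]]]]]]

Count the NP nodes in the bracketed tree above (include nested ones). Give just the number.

7

Listing each NP by its span: [NP my frozen scene and the director]; [NP my frozen scene]; [NP the director]; [NP my brief empty theory near his formal committee inside him]; [NP his formal committee inside him]; [NP him] … — that makes 7.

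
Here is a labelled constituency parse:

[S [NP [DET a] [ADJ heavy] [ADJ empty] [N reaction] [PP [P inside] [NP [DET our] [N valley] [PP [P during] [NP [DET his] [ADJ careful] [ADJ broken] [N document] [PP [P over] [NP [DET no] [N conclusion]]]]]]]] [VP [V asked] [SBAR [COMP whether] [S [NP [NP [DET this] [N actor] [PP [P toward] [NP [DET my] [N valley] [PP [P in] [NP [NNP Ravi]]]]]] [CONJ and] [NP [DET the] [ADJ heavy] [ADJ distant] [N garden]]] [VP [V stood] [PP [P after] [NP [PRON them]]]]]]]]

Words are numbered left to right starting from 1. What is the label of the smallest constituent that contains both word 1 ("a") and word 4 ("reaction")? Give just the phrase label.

NP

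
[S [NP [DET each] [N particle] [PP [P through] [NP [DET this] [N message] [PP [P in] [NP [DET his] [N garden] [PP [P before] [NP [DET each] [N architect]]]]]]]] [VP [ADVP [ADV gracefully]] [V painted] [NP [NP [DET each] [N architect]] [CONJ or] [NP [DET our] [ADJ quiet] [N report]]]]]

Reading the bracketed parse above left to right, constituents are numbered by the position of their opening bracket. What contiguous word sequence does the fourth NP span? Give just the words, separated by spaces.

each architect

The NP opening brackets appear, in order, over: "each particle through this message in his garden before each architect"; "this message in his garden before each architect"; "his garden before each architect"; "each architect"; "each architect or our quiet report"; "each architect"; "our quiet report". The fourth one spans "each architect".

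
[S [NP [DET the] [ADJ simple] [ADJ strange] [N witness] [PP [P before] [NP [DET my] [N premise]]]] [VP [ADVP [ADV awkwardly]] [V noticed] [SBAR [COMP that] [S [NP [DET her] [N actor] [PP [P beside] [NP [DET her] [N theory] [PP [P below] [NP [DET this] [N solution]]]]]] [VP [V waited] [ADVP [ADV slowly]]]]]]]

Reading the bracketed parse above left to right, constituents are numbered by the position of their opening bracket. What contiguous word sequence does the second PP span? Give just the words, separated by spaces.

beside her theory below this solution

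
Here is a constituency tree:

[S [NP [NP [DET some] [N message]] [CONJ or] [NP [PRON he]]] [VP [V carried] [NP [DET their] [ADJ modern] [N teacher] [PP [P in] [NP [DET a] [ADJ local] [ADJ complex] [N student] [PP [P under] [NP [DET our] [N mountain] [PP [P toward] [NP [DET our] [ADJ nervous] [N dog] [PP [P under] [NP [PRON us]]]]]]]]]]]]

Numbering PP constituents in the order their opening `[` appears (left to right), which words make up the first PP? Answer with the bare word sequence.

Opening `[PP` markers occur at word positions 9, 14, 17, 21; the first of these opens the constituent [PP in a local complex student under our mountain toward our nervous dog under us].

in a local complex student under our mountain toward our nervous dog under us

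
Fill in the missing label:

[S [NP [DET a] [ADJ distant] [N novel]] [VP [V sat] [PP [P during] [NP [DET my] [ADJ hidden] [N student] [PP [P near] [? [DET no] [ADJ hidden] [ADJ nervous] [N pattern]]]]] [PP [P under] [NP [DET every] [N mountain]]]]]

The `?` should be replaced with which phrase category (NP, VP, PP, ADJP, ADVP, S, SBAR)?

NP

The `?` node immediately contains: DET 'no', ADJ 'hidden', ADJ 'nervous', N 'pattern'. That is the internal structure of a noun phrase, so the label is NP.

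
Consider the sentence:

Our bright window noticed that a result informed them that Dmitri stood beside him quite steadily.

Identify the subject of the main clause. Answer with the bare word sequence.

"our bright window" is the NP that combines with the VP headed by "noticed" to form the main clause — the subject.

our bright window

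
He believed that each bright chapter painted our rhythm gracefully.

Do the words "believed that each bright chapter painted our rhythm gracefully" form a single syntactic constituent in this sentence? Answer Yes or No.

"believed that each bright chapter painted our rhythm gracefully" is exactly the verb phrase [VP believed that each bright chapter painted our rhythm gracefully], a complete constituent.

Yes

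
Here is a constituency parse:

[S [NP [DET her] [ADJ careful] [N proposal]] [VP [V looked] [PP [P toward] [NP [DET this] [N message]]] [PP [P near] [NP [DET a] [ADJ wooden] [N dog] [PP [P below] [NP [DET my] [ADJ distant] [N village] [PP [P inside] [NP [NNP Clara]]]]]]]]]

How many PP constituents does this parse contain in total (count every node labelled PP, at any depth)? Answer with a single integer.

4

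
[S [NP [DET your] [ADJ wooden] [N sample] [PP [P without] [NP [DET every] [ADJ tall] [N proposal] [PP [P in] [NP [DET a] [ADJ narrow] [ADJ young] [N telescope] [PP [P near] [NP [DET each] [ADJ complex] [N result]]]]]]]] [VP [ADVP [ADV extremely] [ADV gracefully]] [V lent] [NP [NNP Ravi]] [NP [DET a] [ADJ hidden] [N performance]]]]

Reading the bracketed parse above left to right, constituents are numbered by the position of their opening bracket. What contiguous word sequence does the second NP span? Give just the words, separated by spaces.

every tall proposal in a narrow young telescope near each complex result

Opening `[NP` markers occur at word positions 1, 5, 9, 14, 20, 21; the second of these opens the constituent [NP every tall proposal in a narrow young telescope near each complex result].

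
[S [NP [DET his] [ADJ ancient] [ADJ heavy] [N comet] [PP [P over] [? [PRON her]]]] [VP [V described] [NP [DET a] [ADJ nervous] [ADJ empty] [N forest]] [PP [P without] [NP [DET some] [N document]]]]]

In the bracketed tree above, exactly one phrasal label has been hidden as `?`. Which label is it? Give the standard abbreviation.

Looking at what the `?` directly dominates — PRON 'her' — this is a noun phrase (NP).

NP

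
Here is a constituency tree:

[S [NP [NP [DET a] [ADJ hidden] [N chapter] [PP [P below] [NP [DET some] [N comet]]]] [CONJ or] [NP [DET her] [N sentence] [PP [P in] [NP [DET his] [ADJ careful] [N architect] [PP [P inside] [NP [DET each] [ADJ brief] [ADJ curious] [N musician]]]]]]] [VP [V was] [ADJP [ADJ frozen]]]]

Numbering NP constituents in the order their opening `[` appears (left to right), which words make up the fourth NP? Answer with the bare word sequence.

The NP opening brackets appear, in order, over: "a hidden chapter below some comet or her sentence in his careful architect inside each brief curious musician"; "a hidden chapter below some comet"; "some comet"; "her sentence in his careful architect inside each brief curious musician"; "his careful architect inside each brief curious musician"; "each brief curious musician". The fourth one spans "her sentence in his careful architect inside each brief curious musician".

her sentence in his careful architect inside each brief curious musician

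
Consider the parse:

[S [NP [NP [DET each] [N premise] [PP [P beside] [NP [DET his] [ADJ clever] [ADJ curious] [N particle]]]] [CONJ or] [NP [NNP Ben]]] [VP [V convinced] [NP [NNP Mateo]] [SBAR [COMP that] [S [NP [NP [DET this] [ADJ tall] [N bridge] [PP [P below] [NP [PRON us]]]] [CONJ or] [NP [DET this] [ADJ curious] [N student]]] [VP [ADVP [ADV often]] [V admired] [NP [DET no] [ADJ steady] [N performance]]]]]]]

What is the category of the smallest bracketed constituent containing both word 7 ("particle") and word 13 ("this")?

S

The smallest bracket enclosing both words is [S each premise beside his clever curious particle or Ben convinced Mateo that this tall bridge below us or this curious student often admired no steady performance], so the label is S.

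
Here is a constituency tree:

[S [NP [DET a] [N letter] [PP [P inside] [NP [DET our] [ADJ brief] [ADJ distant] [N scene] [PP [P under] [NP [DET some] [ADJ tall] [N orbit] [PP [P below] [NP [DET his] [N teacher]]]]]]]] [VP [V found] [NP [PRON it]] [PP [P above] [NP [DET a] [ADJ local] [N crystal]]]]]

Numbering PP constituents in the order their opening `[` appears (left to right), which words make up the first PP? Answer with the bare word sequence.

inside our brief distant scene under some tall orbit below his teacher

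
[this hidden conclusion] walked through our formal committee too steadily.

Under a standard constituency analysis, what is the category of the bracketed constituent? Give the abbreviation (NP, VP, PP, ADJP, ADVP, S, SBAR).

NP

"conclusion" is the head of the bracketed span, so the span is a noun phrase: NP.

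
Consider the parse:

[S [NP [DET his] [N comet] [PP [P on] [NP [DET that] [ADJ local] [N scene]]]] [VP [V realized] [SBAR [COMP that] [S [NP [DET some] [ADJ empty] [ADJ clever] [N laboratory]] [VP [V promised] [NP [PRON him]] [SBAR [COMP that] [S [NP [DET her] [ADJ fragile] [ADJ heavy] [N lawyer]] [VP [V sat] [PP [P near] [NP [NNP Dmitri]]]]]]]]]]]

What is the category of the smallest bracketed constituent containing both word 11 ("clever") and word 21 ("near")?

S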